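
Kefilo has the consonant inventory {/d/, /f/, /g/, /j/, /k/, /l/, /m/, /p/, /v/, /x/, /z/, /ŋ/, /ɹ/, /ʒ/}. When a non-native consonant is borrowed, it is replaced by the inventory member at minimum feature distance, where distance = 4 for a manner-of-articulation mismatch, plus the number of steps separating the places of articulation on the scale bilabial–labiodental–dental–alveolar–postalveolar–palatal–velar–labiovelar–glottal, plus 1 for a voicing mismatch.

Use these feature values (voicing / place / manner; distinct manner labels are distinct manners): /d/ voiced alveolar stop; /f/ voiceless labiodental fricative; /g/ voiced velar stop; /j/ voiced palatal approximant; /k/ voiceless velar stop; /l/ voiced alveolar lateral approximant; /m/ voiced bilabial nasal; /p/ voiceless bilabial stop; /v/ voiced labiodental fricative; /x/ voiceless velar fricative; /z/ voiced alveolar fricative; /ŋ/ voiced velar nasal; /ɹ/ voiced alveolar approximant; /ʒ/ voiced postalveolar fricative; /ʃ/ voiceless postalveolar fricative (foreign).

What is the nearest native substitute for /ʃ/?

ʒ

/ʒ/ is closest: same manner (fricative), place distance 0 (postalveolar→postalveolar), voicing differs (+1); total 1. Next closest is /x/ at distance 2.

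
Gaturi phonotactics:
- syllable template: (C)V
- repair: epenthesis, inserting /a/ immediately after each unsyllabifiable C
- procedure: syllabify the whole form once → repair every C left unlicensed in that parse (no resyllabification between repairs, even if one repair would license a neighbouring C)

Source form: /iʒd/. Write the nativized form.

iʒada

The consonants /ʒ/, /d/ cannot be parsed into a legal (C)V syllable (no codas are permitted; onsets are limited to one consonant).
Each unlicensed consonant becomes the onset of a new syllable: /ʒ/ → /ʒa/, /d/ → /da/.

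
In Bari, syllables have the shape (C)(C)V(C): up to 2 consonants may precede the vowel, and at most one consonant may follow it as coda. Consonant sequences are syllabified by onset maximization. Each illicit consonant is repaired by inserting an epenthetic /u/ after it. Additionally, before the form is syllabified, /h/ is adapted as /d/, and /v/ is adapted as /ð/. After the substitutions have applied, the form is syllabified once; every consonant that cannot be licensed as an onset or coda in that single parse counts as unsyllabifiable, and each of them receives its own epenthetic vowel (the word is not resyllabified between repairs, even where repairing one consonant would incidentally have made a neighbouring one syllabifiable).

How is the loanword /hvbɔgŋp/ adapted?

duðbɔgŋupu

Substitution: /h/ → /d/, /v/ → /ð/, giving /dðbɔgŋp/.
Under (C)(C)V(C), the unsyllabifiable consonants are /d/, /ŋ/, /p/ (at most one coda consonant is licensed; onsets may contain at most 2 consonants).
Each unlicensed consonant becomes the onset of a new syllable: /d/ → /du/, /ŋ/ → /ŋu/, /p/ → /pu/.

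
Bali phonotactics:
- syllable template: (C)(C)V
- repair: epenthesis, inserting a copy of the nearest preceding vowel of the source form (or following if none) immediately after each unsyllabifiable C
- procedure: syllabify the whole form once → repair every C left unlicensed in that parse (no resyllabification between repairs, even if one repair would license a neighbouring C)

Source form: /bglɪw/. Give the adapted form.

bɪglɪwɪ

The consonants /b/, /w/ cannot be parsed into a legal (C)(C)V syllable (no codas are permitted; onsets may contain at most 2 consonants).
Epenthesis after each stranded consonant: /b/ → /bɪ/, /w/ → /wɪ/.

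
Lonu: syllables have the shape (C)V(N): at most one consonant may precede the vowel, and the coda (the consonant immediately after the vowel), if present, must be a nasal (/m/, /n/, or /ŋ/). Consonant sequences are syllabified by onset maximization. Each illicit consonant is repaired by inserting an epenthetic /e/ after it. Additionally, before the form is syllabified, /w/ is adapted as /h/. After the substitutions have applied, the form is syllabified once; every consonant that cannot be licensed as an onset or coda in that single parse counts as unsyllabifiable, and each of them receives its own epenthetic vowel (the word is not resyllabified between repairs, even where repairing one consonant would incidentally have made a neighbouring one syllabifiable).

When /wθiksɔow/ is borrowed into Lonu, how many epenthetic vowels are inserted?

After substitution the input is /hθiksɔoh/.
The unsyllabifiable consonants are /h/, /k/, /h/; each receives one epenthetic vowel.

3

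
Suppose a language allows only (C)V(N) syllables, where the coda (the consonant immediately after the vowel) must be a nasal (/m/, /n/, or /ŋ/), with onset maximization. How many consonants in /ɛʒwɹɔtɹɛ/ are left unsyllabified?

3

Under (C)V(N), the unsyllabifiable consonants are /ʒ/, /w/, /t/ (only a nasal (/m/, /n/, or /ŋ/) is licensed in coda position; onsets are limited to one consonant).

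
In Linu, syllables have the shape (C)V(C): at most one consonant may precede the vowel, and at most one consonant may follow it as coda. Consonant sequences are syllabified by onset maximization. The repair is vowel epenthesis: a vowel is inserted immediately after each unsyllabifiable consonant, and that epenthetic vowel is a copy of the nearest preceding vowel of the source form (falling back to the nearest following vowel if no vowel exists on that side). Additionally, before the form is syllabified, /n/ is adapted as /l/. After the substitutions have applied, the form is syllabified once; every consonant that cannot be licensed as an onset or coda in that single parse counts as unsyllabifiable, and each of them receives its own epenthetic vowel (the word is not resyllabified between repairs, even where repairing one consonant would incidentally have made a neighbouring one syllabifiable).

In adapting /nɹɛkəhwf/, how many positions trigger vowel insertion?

After substitution the input is /lɹɛkəhwf/.
The unsyllabifiable consonants are /l/, /w/, /f/; each receives one epenthetic vowel.

3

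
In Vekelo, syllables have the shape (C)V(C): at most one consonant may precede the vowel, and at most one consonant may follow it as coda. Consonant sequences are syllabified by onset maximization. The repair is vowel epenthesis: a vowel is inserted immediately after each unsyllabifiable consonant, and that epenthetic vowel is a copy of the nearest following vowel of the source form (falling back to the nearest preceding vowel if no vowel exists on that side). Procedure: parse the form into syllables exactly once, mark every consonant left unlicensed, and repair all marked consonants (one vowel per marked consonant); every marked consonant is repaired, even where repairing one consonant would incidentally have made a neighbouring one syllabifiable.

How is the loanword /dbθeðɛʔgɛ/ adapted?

debeθeðɛʔgɛ

The consonants /d/, /b/ cannot be parsed into a legal (C)V(C) syllable (at most one coda consonant is licensed; onsets are limited to one consonant).
Inserting the epenthetic vowel yields /d/ → /de/, /b/ → /be/.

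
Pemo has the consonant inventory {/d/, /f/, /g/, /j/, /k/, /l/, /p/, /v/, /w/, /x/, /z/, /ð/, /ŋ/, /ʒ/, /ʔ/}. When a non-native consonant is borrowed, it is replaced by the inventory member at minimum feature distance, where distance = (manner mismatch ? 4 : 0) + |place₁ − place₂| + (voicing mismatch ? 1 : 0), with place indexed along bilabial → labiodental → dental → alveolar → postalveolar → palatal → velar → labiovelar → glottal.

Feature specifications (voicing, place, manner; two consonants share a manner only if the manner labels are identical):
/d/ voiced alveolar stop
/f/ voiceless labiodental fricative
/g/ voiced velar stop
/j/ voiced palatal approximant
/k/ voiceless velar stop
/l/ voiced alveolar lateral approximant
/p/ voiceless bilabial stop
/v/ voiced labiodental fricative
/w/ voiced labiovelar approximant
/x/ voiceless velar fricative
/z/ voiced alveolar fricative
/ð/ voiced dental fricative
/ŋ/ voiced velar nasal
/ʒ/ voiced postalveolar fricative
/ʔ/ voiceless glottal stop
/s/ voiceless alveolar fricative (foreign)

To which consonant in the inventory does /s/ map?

z

/z/ is closest: same manner (fricative), place distance 0 (alveolar→alveolar), voicing differs (+1); total 1. Next closest is /f/ at distance 2.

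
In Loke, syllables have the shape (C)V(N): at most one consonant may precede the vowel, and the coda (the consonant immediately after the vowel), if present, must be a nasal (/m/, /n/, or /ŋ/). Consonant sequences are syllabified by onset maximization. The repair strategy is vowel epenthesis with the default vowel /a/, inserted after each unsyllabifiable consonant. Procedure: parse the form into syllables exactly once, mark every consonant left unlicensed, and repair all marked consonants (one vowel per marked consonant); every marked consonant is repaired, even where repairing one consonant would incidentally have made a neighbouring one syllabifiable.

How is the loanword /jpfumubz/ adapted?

Syllabifying with onset maximization leaves /j/, /p/, /b/, /z/ stranded (only a nasal (/m/, /n/, or /ŋ/) is licensed in coda position; onsets are limited to one consonant).
Epenthesis after each stranded consonant: /j/ → /ja/, /p/ → /pa/, /b/ → /ba/, /z/ → /za/.

japafumubaza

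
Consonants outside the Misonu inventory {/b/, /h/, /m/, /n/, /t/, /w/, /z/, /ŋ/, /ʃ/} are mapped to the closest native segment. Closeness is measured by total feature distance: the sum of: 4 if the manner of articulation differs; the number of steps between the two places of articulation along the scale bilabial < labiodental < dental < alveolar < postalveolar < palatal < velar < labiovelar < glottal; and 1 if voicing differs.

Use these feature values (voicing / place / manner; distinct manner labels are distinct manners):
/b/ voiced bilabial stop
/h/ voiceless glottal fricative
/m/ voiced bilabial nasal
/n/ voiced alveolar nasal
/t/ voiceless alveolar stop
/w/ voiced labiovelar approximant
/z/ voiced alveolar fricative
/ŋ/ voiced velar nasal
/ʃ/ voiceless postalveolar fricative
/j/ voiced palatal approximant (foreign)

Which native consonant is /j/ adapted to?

/w/ is closest: same manner (approximant), place distance 2 (palatal→labiovelar), same voicing; total 2. Next closest is /ŋ/ at distance 5.

w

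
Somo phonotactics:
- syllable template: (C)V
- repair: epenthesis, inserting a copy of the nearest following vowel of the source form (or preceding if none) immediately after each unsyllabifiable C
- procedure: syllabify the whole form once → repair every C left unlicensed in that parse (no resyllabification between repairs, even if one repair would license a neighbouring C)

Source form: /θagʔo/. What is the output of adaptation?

θagoʔo

Under (C)V, the unsyllabifiable consonants are /g/ (no codas are permitted; onsets are limited to one consonant).
Epenthesis after each stranded consonant: /g/ → /go/.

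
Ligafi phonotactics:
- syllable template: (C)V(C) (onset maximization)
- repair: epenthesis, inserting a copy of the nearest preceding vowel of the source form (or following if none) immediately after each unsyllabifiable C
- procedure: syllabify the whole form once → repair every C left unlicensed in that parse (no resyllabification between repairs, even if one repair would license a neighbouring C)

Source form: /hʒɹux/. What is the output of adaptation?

Syllabifying with onset maximization leaves /h/, /ʒ/ stranded (at most one coda consonant is licensed; onsets are limited to one consonant).
Each unlicensed consonant becomes the onset of a new syllable: /h/ → /hu/, /ʒ/ → /ʒu/.

huʒuɹux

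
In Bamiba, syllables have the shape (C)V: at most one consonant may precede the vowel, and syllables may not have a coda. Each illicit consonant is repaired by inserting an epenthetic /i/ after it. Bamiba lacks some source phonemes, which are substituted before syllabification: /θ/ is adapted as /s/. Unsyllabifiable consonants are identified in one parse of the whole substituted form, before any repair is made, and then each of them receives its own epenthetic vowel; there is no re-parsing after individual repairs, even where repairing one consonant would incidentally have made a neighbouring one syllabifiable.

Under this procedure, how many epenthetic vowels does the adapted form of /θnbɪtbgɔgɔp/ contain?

5

After substitution the input is /snbɪtbgɔgɔp/.
The unsyllabifiable consonants are /s/, /n/, /t/, /b/, /p/; each receives one epenthetic vowel.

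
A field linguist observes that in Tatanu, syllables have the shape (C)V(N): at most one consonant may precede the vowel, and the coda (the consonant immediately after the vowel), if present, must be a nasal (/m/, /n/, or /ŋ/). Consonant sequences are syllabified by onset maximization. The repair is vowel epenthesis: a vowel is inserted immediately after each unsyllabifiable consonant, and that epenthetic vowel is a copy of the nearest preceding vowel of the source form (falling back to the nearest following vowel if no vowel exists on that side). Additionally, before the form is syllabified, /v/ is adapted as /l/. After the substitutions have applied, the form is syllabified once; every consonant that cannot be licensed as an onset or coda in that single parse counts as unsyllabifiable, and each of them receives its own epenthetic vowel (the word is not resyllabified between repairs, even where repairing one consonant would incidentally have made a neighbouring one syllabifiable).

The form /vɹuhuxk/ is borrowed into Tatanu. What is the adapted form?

luɹuhuxuku

Substitution: /v/ → /l/, giving /lɹuhuxk/.
Syllabifying with onset maximization leaves /l/, /x/, /k/ stranded (only a nasal (/m/, /n/, or /ŋ/) is licensed in coda position; onsets are limited to one consonant).
Inserting the epenthetic vowel yields /l/ → /lu/, /x/ → /xu/, /k/ → /ku/.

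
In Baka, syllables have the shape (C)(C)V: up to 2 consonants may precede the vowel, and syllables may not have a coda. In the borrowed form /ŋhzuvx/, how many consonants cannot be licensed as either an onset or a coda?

Syllabifying with onset maximization leaves /ŋ/, /v/, /x/ stranded (no codas are permitted; onsets may contain at most 2 consonants).

3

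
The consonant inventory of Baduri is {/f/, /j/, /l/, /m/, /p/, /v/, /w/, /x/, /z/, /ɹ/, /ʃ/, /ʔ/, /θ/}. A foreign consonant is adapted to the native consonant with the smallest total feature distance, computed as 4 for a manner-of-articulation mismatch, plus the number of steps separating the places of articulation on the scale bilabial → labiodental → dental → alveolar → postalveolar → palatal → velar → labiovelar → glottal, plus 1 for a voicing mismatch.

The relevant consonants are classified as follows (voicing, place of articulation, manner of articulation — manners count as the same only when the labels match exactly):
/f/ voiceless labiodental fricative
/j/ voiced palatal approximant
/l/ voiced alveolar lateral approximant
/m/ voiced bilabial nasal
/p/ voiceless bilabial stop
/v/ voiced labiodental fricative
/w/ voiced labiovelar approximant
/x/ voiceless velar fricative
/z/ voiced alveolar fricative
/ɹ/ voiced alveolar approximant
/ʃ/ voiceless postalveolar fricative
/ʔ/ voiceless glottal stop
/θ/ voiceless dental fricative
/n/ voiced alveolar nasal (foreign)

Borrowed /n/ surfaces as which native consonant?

/m/ is closest: same manner (nasal), place distance 3 (alveolar→bilabial), same voicing; total 3. Next closest is /l/ at distance 4.

m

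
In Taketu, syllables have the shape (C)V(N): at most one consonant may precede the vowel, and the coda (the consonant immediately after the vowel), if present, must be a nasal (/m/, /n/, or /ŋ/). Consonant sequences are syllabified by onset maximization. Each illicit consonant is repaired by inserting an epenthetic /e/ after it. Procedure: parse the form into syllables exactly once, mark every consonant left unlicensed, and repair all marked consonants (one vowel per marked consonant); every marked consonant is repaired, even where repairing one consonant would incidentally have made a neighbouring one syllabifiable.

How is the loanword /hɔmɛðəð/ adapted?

The consonants /ð/ cannot be parsed into a legal (C)V(N) syllable (only a nasal (/m/, /n/, or /ŋ/) is licensed in coda position; onsets are limited to one consonant).
Inserting the epenthetic vowel yields /ð/ → /ðe/.

hɔmɛðəðe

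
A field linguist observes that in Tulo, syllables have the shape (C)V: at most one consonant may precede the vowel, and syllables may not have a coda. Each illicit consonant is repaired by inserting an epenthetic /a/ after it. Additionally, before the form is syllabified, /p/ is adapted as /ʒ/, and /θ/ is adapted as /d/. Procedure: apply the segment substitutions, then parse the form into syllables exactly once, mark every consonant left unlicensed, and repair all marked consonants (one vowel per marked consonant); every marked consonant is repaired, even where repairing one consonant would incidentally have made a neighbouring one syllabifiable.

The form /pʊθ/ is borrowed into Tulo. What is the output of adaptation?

Substitution: /p/ → /ʒ/, /θ/ → /d/, giving /ʒʊd/.
The consonants /d/ cannot be parsed into a legal (C)V syllable (no codas are permitted; onsets are limited to one consonant).
Epenthesis after each stranded consonant: /d/ → /da/.

ʒʊda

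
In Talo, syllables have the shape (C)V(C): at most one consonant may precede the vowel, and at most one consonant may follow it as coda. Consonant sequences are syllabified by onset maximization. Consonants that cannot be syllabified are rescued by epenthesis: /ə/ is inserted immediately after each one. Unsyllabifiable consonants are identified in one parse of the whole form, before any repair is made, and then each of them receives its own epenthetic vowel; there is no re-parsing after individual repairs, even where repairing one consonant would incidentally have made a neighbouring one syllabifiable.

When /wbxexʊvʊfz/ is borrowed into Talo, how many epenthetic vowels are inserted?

3

The unsyllabifiable consonants are /w/, /b/, /z/; each receives one epenthetic vowel.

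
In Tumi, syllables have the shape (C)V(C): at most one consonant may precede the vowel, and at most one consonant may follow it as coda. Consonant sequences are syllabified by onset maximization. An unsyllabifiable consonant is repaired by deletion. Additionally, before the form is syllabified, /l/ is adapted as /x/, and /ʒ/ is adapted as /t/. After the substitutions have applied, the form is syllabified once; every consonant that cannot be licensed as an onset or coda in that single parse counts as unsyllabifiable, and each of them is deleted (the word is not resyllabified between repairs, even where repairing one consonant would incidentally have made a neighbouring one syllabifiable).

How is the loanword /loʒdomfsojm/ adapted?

xotdomsoj

Substitution: /l/ → /x/, /ʒ/ → /t/, giving /xotdomfsojm/.
Syllabifying with onset maximization leaves /f/, /m/ stranded (at most one coda consonant is licensed; onsets are limited to one consonant).
Deletion applies to /f/, /m/.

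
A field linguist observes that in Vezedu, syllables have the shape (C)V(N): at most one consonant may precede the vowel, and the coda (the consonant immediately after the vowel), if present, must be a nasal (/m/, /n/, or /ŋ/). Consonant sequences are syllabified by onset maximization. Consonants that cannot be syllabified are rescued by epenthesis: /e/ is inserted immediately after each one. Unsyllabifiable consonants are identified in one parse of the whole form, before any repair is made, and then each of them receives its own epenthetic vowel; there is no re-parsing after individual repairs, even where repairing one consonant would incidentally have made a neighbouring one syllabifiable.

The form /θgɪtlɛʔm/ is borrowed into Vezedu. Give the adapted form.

The consonants /θ/, /t/, /ʔ/, /m/ cannot be parsed into a legal (C)V(N) syllable (only a nasal (/m/, /n/, or /ŋ/) is licensed in coda position; onsets are limited to one consonant).
Epenthesis after each stranded consonant: /θ/ → /θe/, /t/ → /te/, /ʔ/ → /ʔe/, /m/ → /me/.

θegɪtelɛʔeme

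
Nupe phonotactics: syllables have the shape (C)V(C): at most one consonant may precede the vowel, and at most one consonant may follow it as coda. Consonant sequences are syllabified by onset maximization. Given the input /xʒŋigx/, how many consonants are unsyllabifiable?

The consonants /x/, /ʒ/, /x/ cannot be parsed into a legal (C)V(C) syllable (at most one coda consonant is licensed; onsets are limited to one consonant).

3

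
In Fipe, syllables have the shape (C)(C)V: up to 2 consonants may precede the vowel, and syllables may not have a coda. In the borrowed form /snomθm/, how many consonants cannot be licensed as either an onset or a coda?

3

Under (C)(C)V, the unsyllabifiable consonants are /m/, /θ/, /m/ (no codas are permitted; onsets may contain at most 2 consonants).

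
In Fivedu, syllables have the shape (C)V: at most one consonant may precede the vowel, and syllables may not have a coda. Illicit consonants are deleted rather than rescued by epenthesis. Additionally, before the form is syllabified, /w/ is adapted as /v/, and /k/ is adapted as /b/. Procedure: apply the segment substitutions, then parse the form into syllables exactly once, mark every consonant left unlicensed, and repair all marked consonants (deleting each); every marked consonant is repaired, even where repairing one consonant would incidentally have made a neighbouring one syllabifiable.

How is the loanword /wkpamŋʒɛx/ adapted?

paʒɛ

Substitution: /w/ → /v/, /k/ → /b/, giving /vbpamŋʒɛx/.
Under (C)V, the unsyllabifiable consonants are /v/, /b/, /m/, /ŋ/, /x/ (no codas are permitted; onsets are limited to one consonant).
Each unlicensed consonant is deleted: /v/, /b/, /m/, /ŋ/, /x/.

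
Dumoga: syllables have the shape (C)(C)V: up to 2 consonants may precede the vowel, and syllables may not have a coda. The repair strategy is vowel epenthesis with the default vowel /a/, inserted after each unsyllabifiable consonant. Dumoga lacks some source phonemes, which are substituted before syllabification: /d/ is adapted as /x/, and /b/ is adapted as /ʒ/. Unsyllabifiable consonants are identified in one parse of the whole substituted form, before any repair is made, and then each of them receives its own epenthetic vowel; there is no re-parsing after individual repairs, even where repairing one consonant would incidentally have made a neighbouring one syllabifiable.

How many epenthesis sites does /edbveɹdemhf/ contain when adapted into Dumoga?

After substitution the input is /exʒveɹxemhf/.
The unsyllabifiable consonants are /x/, /m/, /h/, /f/; each receives one epenthetic vowel.

4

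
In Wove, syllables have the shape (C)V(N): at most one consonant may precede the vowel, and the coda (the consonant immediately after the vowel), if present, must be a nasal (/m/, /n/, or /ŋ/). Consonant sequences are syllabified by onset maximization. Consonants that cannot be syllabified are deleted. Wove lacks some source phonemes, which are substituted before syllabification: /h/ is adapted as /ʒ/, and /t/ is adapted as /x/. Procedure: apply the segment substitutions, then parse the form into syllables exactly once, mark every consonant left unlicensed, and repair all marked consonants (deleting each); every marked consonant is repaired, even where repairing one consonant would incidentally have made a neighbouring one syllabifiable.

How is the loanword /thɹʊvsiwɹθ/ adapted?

Substitution: /t/ → /x/, /h/ → /ʒ/, giving /xʒɹʊvsiwɹθ/.
Syllabifying with onset maximization leaves /x/, /ʒ/, /v/, /w/, /ɹ/, /θ/ stranded (only a nasal (/m/, /n/, or /ŋ/) is licensed in coda position; onsets are limited to one consonant).
Each unlicensed consonant is deleted: /x/, /ʒ/, /v/, /w/, /ɹ/, /θ/.

ɹʊsi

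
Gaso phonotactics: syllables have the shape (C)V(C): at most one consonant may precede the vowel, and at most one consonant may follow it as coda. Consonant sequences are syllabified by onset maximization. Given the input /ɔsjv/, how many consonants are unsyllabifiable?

2

Under (C)V(C), the unsyllabifiable consonants are /j/, /v/ (at most one coda consonant is licensed; onsets are limited to one consonant).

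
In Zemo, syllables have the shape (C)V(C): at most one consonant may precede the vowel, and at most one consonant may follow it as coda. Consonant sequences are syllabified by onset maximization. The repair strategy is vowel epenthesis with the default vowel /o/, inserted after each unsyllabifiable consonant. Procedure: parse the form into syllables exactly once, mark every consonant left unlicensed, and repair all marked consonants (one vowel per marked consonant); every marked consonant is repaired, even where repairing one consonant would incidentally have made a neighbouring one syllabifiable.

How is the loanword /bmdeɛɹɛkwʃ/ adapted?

bomodeɛɹɛkwoʃo

Under (C)V(C), the unsyllabifiable consonants are /b/, /m/, /w/, /ʃ/ (at most one coda consonant is licensed; onsets are limited to one consonant).
Each unlicensed consonant becomes the onset of a new syllable: /b/ → /bo/, /m/ → /mo/, /w/ → /wo/, /ʃ/ → /ʃo/.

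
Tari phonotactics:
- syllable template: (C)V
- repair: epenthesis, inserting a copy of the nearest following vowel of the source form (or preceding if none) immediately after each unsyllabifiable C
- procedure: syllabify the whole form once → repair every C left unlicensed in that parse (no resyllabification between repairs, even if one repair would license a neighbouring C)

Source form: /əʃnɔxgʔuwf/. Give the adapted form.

The consonants /ʃ/, /x/, /g/, /w/, /f/ cannot be parsed into a legal (C)V syllable (no codas are permitted; onsets are limited to one consonant).
Inserting the epenthetic vowel yields /ʃ/ → /ʃɔ/, /x/ → /xu/, /g/ → /gu/, /w/ → /wu/, /f/ → /fu/.

əʃɔnɔxuguʔuwufu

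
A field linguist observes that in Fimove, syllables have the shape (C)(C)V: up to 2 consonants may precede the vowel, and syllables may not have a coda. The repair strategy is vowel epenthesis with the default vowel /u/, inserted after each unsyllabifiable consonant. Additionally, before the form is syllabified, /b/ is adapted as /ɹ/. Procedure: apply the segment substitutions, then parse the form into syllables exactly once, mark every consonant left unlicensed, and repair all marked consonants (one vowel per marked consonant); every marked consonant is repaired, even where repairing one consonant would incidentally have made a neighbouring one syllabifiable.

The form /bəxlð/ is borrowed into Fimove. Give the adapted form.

Substitution: /b/ → /ɹ/, giving /ɹəxlð/.
The consonants /x/, /l/, /ð/ cannot be parsed into a legal (C)(C)V syllable (no codas are permitted; onsets may contain at most 2 consonants).
Each unlicensed consonant becomes the onset of a new syllable: /x/ → /xu/, /l/ → /lu/, /ð/ → /ðu/.

ɹəxuluðu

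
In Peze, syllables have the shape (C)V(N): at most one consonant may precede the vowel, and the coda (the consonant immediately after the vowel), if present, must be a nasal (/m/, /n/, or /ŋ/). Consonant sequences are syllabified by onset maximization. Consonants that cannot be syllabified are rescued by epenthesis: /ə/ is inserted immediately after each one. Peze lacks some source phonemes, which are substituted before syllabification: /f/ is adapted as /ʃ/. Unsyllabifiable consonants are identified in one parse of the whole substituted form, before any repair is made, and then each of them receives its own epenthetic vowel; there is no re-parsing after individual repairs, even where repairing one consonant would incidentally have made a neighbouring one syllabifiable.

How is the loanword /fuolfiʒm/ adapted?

Substitution: /f/ → /ʃ/, giving /ʃuolʃiʒm/.
Syllabifying with onset maximization leaves /l/, /ʒ/, /m/ stranded (only a nasal (/m/, /n/, or /ŋ/) is licensed in coda position; onsets are limited to one consonant).
Inserting the epenthetic vowel yields /l/ → /lə/, /ʒ/ → /ʒə/, /m/ → /mə/.

ʃuoləʃiʒəmə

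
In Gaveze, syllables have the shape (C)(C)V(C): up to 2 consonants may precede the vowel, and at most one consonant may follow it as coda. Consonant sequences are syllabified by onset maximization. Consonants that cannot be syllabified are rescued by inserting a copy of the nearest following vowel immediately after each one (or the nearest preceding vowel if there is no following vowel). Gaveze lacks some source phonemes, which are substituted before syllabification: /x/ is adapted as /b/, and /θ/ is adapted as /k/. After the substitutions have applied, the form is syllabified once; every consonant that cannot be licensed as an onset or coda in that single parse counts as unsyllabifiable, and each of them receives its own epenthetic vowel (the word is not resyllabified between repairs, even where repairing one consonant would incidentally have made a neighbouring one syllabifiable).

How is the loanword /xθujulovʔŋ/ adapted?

bkujulovʔoŋo

Substitution: /x/ → /b/, /θ/ → /k/, giving /bkujulovʔŋ/.
The consonants /ʔ/, /ŋ/ cannot be parsed into a legal (C)(C)V(C) syllable (at most one coda consonant is licensed; onsets may contain at most 2 consonants).
Each unlicensed consonant becomes the onset of a new syllable: /ʔ/ → /ʔo/, /ŋ/ → /ŋo/.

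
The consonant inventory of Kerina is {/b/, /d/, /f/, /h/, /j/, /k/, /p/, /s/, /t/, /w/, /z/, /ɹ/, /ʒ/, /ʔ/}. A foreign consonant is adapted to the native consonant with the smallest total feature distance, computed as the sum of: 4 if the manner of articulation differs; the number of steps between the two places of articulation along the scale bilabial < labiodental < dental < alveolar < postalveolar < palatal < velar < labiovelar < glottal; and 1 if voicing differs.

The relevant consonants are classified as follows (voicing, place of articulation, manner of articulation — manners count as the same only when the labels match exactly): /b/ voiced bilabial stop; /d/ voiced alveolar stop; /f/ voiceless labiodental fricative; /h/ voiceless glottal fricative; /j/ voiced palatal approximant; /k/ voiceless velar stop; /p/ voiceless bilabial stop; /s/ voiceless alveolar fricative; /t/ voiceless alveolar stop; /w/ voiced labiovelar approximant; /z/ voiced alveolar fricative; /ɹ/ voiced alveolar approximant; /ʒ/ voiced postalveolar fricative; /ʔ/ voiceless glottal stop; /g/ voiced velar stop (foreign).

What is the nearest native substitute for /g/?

/k/ is closest: same manner (stop), place distance 0 (velar→velar), voicing differs (+1); total 1. Next closest is /d/ at distance 3.

k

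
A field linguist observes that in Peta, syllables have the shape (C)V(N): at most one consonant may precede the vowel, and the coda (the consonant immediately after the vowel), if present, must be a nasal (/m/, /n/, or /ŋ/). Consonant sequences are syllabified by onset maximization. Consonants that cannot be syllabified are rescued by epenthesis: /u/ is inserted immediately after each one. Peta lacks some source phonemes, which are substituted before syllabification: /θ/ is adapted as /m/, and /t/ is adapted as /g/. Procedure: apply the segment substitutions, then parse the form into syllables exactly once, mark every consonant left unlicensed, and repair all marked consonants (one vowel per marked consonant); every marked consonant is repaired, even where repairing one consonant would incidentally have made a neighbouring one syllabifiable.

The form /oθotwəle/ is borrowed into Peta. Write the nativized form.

Substitution: /θ/ → /m/, /t/ → /g/, giving /omogwəle/.
The consonants /g/ cannot be parsed into a legal (C)V(N) syllable (only a nasal (/m/, /n/, or /ŋ/) is licensed in coda position; onsets are limited to one consonant).
Inserting the epenthetic vowel yields /g/ → /gu/.

omoguwəle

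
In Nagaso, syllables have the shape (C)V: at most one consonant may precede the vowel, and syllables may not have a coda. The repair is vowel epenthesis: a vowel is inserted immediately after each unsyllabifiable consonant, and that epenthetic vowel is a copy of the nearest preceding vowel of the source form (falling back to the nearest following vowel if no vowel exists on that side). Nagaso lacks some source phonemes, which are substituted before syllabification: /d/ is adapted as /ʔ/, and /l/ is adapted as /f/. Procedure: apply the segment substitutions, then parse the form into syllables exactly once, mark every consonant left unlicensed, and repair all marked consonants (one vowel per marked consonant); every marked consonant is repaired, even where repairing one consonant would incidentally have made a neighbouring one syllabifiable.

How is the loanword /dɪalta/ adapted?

ʔɪafata

Substitution: /d/ → /ʔ/, /l/ → /f/, giving /ʔɪafta/.
Syllabifying with onset maximization leaves /f/ stranded (no codas are permitted; onsets are limited to one consonant).
Inserting the epenthetic vowel yields /f/ → /fa/.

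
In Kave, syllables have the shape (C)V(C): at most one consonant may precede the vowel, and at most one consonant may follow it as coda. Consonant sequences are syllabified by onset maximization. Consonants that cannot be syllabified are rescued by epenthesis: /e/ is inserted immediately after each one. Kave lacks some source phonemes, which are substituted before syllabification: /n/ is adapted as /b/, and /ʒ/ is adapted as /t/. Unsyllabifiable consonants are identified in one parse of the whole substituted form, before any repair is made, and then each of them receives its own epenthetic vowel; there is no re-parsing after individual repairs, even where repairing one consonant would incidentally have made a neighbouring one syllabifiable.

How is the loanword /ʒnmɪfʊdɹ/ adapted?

tebemɪfʊdɹe

Substitution: /ʒ/ → /t/, /n/ → /b/, giving /tbmɪfʊdɹ/.
Under (C)V(C), the unsyllabifiable consonants are /t/, /b/, /ɹ/ (at most one coda consonant is licensed; onsets are limited to one consonant).
Epenthesis after each stranded consonant: /t/ → /te/, /b/ → /be/, /ɹ/ → /ɹe/.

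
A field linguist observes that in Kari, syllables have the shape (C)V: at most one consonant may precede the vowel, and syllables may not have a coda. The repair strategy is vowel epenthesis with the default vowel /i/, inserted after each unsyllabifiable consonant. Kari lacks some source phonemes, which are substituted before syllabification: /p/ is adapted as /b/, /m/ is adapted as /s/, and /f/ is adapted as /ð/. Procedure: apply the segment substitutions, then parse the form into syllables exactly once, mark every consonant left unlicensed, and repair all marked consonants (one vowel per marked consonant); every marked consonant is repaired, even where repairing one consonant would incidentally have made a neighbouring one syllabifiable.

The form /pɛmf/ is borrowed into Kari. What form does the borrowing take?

Substitution: /p/ → /b/, /m/ → /s/, /f/ → /ð/, giving /bɛsð/.
Syllabifying with onset maximization leaves /s/, /ð/ stranded (no codas are permitted; onsets are limited to one consonant).
Inserting the epenthetic vowel yields /s/ → /si/, /ð/ → /ði/.

bɛsiði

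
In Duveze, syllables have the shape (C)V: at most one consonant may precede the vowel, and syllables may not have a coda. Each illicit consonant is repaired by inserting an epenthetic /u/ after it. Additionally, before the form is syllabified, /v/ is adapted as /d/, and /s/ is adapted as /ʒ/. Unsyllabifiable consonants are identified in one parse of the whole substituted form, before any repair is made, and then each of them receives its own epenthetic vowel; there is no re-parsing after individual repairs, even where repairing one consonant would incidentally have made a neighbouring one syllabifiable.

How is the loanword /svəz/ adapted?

Substitution: /s/ → /ʒ/, /v/ → /d/, giving /ʒdəz/.
The consonants /ʒ/, /z/ cannot be parsed into a legal (C)V syllable (no codas are permitted; onsets are limited to one consonant).
Epenthesis after each stranded consonant: /ʒ/ → /ʒu/, /z/ → /zu/.

ʒudəzu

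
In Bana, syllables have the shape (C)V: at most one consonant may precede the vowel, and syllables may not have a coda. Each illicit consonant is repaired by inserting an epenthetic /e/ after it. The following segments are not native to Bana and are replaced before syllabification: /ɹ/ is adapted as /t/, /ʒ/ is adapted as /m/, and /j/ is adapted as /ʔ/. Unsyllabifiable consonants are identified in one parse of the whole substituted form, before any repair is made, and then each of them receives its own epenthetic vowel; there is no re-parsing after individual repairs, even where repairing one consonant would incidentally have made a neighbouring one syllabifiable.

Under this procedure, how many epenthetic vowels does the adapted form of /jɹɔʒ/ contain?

After substitution the input is /ʔtɔm/.
The unsyllabifiable consonants are /ʔ/, /m/; each receives one epenthetic vowel.

2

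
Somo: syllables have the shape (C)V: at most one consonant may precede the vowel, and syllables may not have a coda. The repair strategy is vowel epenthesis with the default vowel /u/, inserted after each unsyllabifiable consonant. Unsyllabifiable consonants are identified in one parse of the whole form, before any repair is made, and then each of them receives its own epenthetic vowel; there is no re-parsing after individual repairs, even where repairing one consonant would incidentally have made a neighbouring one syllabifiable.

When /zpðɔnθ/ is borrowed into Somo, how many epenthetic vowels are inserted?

The unsyllabifiable consonants are /z/, /p/, /n/, /θ/; each receives one epenthetic vowel.

4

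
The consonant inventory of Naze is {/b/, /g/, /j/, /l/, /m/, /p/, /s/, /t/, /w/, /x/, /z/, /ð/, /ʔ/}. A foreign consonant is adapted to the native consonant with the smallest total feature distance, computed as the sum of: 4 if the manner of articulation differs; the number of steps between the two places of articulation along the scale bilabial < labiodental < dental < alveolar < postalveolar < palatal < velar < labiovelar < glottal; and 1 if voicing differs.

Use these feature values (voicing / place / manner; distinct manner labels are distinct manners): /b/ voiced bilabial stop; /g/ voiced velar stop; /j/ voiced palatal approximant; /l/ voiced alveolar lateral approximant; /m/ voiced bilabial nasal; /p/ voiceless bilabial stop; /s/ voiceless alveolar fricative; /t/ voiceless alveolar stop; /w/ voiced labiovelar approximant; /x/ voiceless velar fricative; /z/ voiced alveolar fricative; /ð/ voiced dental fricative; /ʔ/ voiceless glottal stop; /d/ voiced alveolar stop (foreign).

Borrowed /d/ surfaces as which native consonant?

t

/t/ is closest: same manner (stop), place distance 0 (alveolar→alveolar), voicing differs (+1); total 1. Next closest is /b/ at distance 3.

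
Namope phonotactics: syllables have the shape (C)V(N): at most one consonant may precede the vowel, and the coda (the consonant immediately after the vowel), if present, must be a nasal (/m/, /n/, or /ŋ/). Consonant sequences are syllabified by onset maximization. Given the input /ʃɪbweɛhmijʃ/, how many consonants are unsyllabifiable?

Syllabifying with onset maximization leaves /b/, /h/, /j/, /ʃ/ stranded (only a nasal (/m/, /n/, or /ŋ/) is licensed in coda position; onsets are limited to one consonant).

4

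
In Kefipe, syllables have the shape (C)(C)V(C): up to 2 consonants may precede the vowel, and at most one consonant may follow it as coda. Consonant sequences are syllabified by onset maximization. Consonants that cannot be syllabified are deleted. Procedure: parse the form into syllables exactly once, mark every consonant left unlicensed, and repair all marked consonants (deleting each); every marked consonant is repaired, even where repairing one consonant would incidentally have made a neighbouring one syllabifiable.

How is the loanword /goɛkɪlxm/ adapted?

Syllabifying with onset maximization leaves /x/, /m/ stranded (at most one coda consonant is licensed; onsets may contain at most 2 consonants).
Each unlicensed consonant is deleted: /x/, /m/.

goɛkɪl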